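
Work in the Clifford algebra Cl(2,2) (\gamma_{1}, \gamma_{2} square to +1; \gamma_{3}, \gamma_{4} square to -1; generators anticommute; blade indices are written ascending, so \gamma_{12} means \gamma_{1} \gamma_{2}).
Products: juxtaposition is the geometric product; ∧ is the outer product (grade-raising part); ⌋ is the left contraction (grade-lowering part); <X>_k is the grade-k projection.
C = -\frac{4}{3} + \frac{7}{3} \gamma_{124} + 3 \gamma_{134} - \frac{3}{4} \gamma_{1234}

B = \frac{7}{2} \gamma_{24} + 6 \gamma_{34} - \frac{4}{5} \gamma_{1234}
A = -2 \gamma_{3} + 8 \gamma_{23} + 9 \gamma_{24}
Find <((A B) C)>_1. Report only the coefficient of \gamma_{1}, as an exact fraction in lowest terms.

step 1: \frac{63}{2} + 12 \gamma_{4} + \frac{36}{5} \gamma_{13} - \frac{32}{5} \gamma_{14} + 54 \gamma_{23} - 48 \gamma_{24} - 28 \gamma_{34} - \frac{8}{5} \gamma_{124} + 7 \gamma_{234}
step 2: -\frac{686}{15} - \frac{133}{4} \gamma_{1} + \frac{224}{15} \gamma_{2} + 18 \gamma_{3} + \frac{28}{5} \gamma_{4} - 28 \gamma_{12} - \frac{979}{15} \gamma_{13} - \frac{959}{30} \gamma_{14} - 72 \gamma_{23} + \frac{347}{5} \gamma_{24} + \frac{112}{3} \gamma_{34} - \frac{263}{3} \gamma_{123} - \frac{2591}{30} \gamma_{124} - \frac{63}{2} \gamma_{134} + \frac{112}{15} \gamma_{234} - \frac{189}{8} \gamma_{1234}
step 3: -\frac{133}{4} \gamma_{1} + \frac{224}{15} \gamma_{2} + 18 \gamma_{3} + \frac{28}{5} \gamma_{4}
Answer: -\frac{133}{4}


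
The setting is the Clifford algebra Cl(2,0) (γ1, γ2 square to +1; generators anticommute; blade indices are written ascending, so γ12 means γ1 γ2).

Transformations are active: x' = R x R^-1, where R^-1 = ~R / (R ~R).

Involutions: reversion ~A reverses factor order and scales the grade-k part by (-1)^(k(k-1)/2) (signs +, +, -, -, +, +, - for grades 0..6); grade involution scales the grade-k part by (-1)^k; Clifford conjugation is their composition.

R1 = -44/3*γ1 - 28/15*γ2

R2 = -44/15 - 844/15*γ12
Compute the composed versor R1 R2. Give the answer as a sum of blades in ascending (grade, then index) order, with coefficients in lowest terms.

Distribute over the terms of R1 (each basis-blade product reordered to ascending indices, repeated generators contracted through their squares):
(-44/3*γ1) R2 = 1936/45*γ1 + 37136/45*γ2
(-28/15*γ2) R2 = -23632/225*γ1 + 1232/225*γ2
Summing the partial products and collecting blades:
Answer: -13952/225*γ1 + 20768/25*γ2


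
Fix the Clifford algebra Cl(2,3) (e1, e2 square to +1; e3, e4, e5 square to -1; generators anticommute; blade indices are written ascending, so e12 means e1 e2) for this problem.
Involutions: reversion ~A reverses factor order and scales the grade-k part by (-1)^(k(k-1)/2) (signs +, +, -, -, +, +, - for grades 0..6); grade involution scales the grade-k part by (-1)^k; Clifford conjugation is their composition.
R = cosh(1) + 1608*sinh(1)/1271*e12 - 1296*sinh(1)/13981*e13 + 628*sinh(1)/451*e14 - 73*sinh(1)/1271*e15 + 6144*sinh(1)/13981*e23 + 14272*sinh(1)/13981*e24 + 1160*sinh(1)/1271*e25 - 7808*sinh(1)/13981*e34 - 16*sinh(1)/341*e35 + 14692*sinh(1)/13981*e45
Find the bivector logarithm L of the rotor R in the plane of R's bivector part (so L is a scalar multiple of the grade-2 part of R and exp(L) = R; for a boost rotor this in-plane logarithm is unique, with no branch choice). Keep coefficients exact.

The scalar part of R is cosh(1), which fixes the rapidity magnitude through cosh (cosh is even, so it cannot fix the sign — the bivector part carries that); dividing the bivector part by sinh of the rapidity gives the plane, and L = rapidity * plane, where the joint sign ambiguity of (rapidity, plane) cancels in the product.
Concretely: cosh(rapidity) = cosh(1) gives rapidity = ±1, and since rapidity/sinh(rapidity) is even the sign is immaterial: L = (rapidity/sinh(rapidity)) * <R>_2 = (1/sinh(1)) * <R>_2.
Answer: 1608/1271*e12 - 1296/13981*e13 + 628/451*e14 - 73/1271*e15 + 6144/13981*e23 + 14272/13981*e24 + 1160/1271*e25 - 7808/13981*e34 - 16/341*e35 + 14692/13981*e45


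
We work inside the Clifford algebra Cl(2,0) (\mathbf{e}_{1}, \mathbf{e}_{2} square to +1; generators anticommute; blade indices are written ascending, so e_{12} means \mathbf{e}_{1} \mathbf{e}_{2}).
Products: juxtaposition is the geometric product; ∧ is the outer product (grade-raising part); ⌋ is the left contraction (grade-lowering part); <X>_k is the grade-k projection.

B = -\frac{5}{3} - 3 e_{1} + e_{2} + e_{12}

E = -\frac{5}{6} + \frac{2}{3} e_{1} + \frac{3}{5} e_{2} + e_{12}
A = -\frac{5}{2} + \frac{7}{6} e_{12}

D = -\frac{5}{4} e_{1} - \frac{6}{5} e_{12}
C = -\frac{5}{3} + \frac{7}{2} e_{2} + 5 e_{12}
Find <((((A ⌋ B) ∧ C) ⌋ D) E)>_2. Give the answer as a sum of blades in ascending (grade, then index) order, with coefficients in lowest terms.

step 1: 3 + \frac{15}{2} e_{1} - \frac{5}{2} e_{2} - \frac{5}{2} e_{12}
step 2: -5 - \frac{25}{2} e_{1} + \frac{44}{3} e_{2} + \frac{545}{12} e_{12}
step 3: \frac{561}{8} + \frac{477}{20} e_{1} + 15 e_{2} + 6 e_{12}
step 4: -\frac{3163}{80} + \frac{619}{40} e_{1} + \frac{1977}{40} e_{2} + \frac{13887}{200} e_{12}
step 5: \frac{13887}{200} e_{12}
Answer: \frac{13887}{200} e_{12}


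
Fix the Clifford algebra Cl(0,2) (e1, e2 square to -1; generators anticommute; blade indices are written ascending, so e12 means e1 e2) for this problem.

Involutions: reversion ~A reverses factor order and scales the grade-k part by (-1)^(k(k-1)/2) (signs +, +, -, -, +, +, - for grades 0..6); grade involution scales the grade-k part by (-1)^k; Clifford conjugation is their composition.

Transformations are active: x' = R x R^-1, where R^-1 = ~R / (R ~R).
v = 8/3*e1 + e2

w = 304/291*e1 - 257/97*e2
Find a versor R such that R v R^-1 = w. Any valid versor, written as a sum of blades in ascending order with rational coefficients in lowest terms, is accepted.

Since q(v) = q(w) = -73/9, the sum R = v + w = 360/97*e1 - 160/97*e2 does the job whenever invertible.
Answer: 360/97*e1 - 160/97*e2


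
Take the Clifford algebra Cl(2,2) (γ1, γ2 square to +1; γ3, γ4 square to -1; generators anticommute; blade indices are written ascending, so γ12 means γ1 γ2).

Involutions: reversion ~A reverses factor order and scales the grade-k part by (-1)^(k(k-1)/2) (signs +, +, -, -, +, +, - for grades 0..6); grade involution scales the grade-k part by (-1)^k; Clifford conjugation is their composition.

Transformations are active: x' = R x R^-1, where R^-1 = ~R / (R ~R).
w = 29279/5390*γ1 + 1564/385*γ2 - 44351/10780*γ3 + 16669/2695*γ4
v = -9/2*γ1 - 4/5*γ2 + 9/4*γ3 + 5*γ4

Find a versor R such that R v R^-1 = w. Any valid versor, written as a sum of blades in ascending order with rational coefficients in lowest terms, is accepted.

A norm check does it: q(v) = q(w) = -3669/400, hence R = v + w = 2512/2695*γ1 + 1256/385*γ2 - 5024/2695*γ3 + 30144/2695*γ4 realises the map — parallel part kept, (v - w)/2 negated, v carried to w.
Answer: 2512/2695*γ1 + 1256/385*γ2 - 5024/2695*γ3 + 30144/2695*γ4


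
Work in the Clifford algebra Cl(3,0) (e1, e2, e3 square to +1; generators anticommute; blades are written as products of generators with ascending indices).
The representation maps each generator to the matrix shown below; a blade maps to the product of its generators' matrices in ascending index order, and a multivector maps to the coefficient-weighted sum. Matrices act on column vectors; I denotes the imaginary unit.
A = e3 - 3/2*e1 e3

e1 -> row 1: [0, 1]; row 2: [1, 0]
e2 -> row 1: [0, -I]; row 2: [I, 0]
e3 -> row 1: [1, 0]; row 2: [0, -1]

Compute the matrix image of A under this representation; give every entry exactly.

Bivector images (products of the table entries): rho(e1 e3) = rho(e1)rho(e3) = row 1: [0, -1]; row 2: [1, 0].
M = (1)*rho(e3) + (-3/2)*rho(e1 e3), summed entrywise:
Answer: row 1: [1, 3/2]; row 2: [-3/2, -1]


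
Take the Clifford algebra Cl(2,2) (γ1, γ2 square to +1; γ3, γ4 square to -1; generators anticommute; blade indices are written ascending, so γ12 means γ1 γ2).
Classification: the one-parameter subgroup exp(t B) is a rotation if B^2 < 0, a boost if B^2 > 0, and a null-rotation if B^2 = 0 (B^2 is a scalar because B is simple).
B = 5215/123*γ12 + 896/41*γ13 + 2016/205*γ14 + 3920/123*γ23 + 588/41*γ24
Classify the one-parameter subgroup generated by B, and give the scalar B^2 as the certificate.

B^2 term by term: the squares give (5215/123)^2*(γ12)^2 + (896/41)^2*(γ13)^2 + (2016/205)^2*(γ14)^2 + (3920/123)^2*(γ23)^2 + (588/41)^2*(γ24)^2 = 27196225/15129*(-1) + 802816/1681*(+1) + 4064256/42025*(+1) + 15366400/15129*(+1) + 345744/1681*(+1) = -49/25 (each basis 2-blade squares to minus the product of its generators' squares); cross terms between blades sharing an index anticommute and cancel; the commuting (index-disjoint) pairs give grade-4 terms 2*c*c'*(blade product), which cancel blade by blade — γ1234: -1053696/1681 + 1053696/1681 = 0 — confirming B is simple. So B^2 = -49/25.
Answer: rotation, certificate B^2 = -49/25. Key observation: B^2 = -49/25 is a conjugation invariant, so its sign decides the class regardless of the surface form of B.


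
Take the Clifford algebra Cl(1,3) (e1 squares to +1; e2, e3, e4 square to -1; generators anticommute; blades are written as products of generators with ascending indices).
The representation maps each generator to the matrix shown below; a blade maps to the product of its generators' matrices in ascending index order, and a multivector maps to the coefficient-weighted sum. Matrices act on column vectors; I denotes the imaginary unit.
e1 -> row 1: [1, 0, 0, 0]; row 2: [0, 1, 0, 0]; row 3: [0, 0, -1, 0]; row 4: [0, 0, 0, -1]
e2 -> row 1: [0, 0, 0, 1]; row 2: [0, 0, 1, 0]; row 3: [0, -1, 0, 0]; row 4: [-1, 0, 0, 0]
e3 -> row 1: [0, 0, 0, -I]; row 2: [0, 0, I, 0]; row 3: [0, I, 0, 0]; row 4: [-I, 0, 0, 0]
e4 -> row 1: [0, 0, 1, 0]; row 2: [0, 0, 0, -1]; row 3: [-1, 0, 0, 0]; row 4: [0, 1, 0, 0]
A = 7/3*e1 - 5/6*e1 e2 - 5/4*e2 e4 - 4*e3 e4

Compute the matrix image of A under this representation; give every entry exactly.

Bivector images (products of the table entries): rho(e1 e2) = rho(e1)rho(e2) = row 1: [0, 0, 0, 1]; row 2: [0, 0, 1, 0]; row 3: [0, 1, 0, 0]; row 4: [1, 0, 0, 0]; rho(e2 e4) = rho(e2)rho(e4) = row 1: [0, 1, 0, 0]; row 2: [-1, 0, 0, 0]; row 3: [0, 0, 0, 1]; row 4: [0, 0, -1, 0]; rho(e3 e4) = rho(e3)rho(e4) = row 1: [0, -I, 0, 0]; row 2: [-I, 0, 0, 0]; row 3: [0, 0, 0, -I]; row 4: [0, 0, -I, 0].
M = (7/3)*rho(e1) + (-5/6)*rho(e1 e2) + (-5/4)*rho(e2 e4) + (-4)*rho(e3 e4), summed entrywise:
Answer: row 1: [7/3, -5/4 + 4*I, 0, -5/6]; row 2: [5/4 + 4*I, 7/3, -5/6, 0]; row 3: [0, -5/6, -7/3, -5/4 + 4*I]; row 4: [-5/6, 0, 5/4 + 4*I, -7/3]


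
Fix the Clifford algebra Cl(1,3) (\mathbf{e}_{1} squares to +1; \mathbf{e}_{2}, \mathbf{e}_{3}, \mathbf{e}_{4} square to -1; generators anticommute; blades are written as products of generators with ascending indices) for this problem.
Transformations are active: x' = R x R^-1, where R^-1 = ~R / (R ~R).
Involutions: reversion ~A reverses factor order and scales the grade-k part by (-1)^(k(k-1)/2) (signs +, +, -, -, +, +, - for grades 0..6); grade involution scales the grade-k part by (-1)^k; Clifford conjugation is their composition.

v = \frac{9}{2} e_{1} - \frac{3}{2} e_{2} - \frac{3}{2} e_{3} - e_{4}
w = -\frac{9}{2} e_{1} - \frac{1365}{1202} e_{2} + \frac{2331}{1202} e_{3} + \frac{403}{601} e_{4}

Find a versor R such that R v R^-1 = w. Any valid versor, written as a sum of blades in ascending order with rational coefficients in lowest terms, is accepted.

The midline construction: v and w both square to \frac{59}{4}, so reflecting in their sum -\frac{1584}{601} e_{2} + \frac{264}{601} e_{3} - \frac{198}{601} e_{4} exchanges them.
Answer: -\frac{1584}{601} e_{2} + \frac{264}{601} e_{3} - \frac{198}{601} e_{4}


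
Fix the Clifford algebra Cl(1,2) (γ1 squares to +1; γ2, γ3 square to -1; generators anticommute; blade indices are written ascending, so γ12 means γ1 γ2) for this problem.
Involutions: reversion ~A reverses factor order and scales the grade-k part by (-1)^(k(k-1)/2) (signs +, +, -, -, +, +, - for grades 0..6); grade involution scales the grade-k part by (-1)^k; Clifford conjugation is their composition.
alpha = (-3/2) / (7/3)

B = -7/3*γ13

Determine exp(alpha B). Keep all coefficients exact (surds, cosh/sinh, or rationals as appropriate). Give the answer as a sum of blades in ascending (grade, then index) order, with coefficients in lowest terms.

B^2 = (-7/3)^2*(γ13)^2 = 49/9*(+1) = 49/9 (a basis 2-blade squares to minus the product of its generators' squares).
B^2 = 49/9 — the series telescopes hyperbolically here: l = 7/3, alpha*l = -3/2, so exp(alpha B) = cosh(-3/2) + (sinh(-3/2)/(7/3))*B = cosh(3/2) + (-3*sinh(3/2)/7)*B.
Answer: cosh(3/2) + sinh(3/2)*γ13


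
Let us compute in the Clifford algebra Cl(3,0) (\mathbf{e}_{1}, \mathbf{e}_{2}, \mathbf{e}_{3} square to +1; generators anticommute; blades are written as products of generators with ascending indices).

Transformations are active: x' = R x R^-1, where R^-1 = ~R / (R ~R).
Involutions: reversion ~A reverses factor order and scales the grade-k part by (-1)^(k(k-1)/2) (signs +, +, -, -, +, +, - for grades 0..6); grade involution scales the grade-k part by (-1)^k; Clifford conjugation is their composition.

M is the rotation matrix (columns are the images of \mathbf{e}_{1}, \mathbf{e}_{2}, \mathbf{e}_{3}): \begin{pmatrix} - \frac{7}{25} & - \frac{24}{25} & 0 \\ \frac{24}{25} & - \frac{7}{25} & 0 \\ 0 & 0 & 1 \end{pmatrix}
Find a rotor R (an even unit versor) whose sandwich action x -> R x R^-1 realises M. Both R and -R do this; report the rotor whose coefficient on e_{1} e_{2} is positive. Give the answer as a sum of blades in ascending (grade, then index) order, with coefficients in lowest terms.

Method: write R = a + b12*e_{1} e_{2} + b13*e_{1} e_{3} + b23*e_{2} e_{3} with a^2 + b12^2 + b13^2 + b23^2 = 1 (so R^-1 = ~R). Expanding the columns R e_j ~R gives tr M = 4a^2 - 1 and, from the antisymmetric part, M21 - M12 = -4a*b12, M13 - M31 = 4a*b13, M32 - M23 = -4a*b23.
Here tr M = \frac{11}{25}, so a^2 = (1 + tr M)/4 = \frac{9}{25} and a = ±\frac{3}{5}. Taking a = \frac{3}{5}: M21 - M12 = \frac{48}{25}, M13 - M31 = 0, M32 - M23 = 0, giving b12 = -\frac{4}{5}, b13 = 0, b23 = 0, i.e. R = \frac{3}{5} - \frac{4}{5} e_{1} e_{2}.
Its e_{1} e_{2} coefficient is negative, so report the other preimage -R.
Answer: -\frac{3}{5} + \frac{4}{5} e_{1} e_{2}. Key observation: the double cover Spin(3) -> SO(3) sends R and -R to the same matrix (trace \frac{11}{25} here), so the stated sign of the e_{1} e_{2} coefficient is what selects one sheet.


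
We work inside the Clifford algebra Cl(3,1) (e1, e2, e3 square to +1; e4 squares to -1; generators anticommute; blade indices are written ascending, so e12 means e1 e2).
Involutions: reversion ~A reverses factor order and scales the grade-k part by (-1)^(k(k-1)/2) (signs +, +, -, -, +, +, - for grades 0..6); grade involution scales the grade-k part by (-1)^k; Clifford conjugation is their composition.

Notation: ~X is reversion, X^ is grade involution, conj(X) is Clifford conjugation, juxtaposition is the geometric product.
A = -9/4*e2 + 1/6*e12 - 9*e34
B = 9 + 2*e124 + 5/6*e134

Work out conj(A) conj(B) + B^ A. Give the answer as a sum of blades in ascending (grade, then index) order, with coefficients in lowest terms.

first term: 15/2*e1 + 81/4*e2 + 1/3*e4 - 3/2*e12 - 9/2*e14 + 81*e34 - 18*e123 + 5/36*e234 - 15/8*e1234
second term: 15/2*e1 - 81/4*e2 + 1/3*e4 + 3/2*e12 - 9/2*e14 - 81*e34 + 18*e123 - 5/36*e234 + 15/8*e1234
Answer: 15*e1 + 2/3*e4 - 9*e14


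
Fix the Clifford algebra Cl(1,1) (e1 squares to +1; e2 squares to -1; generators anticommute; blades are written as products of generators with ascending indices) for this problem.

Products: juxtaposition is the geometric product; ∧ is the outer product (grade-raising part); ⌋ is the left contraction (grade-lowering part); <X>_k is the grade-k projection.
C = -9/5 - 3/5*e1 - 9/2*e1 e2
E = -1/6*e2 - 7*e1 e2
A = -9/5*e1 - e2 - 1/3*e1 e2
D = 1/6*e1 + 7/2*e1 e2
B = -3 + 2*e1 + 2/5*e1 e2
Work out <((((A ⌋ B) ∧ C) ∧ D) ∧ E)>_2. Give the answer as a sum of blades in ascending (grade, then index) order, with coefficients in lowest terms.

step 1: -56/15 - 2/5*e1 - 18/25*e2
step 2: 168/25 + 74/25*e1 + 162/125*e2 + 2046/125*e1 e2
step 3: 28/25*e1 + 2913/125*e1 e2
step 4: -14/75*e1 e2
step 5: -14/75*e1 e2
Answer: -14/75*e1 e2


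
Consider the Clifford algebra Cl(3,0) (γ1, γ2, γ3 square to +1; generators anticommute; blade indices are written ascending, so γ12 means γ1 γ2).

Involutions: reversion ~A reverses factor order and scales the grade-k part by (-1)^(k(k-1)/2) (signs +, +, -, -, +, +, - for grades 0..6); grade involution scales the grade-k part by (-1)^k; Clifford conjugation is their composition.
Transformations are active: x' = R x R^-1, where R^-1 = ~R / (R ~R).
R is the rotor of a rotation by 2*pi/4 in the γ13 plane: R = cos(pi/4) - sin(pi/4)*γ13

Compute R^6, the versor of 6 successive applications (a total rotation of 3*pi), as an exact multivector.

Half-angle bookkeeping: 6 applications in γ13 add up to rotor phase 6*pi/4 = 3*pi/2, so R^6 = cos(3*pi/2) - sin(3*pi/2)*γ13.
cos(3*pi/2) = 0 and sin(3*pi/2) = -1, so R^6 = γ13. The net rotation is 1*pi (after discarding 1 full turn, each of which contributes a factor -1 to the rotor); the rotor keeps the half-angle phase exactly.
Answer: γ13


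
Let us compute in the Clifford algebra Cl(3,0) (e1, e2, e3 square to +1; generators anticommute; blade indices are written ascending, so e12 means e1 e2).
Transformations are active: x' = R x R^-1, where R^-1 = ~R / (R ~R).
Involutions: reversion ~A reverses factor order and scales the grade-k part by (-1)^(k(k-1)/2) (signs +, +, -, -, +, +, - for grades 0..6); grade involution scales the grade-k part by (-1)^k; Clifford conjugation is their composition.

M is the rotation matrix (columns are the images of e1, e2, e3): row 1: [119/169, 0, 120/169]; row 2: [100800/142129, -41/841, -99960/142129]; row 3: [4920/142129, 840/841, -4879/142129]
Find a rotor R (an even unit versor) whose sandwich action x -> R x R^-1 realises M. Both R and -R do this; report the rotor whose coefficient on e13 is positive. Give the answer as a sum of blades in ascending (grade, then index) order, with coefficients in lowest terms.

Method: write R = a + b12*e12 + b13*e13 + b23*e23 with a^2 + b12^2 + b13^2 + b23^2 = 1 (so R^-1 = ~R). Expanding the columns R e_j ~R gives tr M = 4a^2 - 1 and, from the antisymmetric part, M21 - M12 = -4a*b12, M13 - M31 = 4a*b13, M32 - M23 = -4a*b23.
Here tr M = 88271/142129, so a^2 = (1 + tr M)/4 = 57600/142129 and a = ±240/377. Taking a = 240/377: M21 - M12 = 100800/142129, M13 - M31 = 96000/142129, M32 - M23 = 241920/142129, giving b12 = -105/377, b13 = 100/377, b23 = -252/377, i.e. R = 240/377 - 105/377*e12 + 100/377*e13 - 252/377*e23.
Its e13 coefficient is already positive.
Answer: 240/377 - 105/377*e12 + 100/377*e13 - 252/377*e23. Note: both R and -R realise this M (trace 88271/142129); the covering map identifies them, and the e13-coefficient sign is the tie-breaker.


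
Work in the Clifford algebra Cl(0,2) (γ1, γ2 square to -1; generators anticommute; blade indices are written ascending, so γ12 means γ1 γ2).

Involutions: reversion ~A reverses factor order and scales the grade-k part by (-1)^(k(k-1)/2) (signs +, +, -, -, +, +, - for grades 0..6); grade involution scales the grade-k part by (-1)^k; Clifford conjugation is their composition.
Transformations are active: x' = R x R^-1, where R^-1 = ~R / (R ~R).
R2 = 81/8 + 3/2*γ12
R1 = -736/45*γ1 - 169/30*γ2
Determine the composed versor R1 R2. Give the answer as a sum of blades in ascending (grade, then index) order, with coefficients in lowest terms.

Distribute over the terms of R1 (each basis-blade product reordered to ascending indices, repeated generators contracted through their squares):
(-736/45*γ1) R2 = -828/5*γ1 + 368/15*γ2
(-169/30*γ2) R2 = -169/20*γ1 - 4563/80*γ2
Summing the partial products and collecting blades:
Answer: -3481/20*γ1 - 7801/240*γ2


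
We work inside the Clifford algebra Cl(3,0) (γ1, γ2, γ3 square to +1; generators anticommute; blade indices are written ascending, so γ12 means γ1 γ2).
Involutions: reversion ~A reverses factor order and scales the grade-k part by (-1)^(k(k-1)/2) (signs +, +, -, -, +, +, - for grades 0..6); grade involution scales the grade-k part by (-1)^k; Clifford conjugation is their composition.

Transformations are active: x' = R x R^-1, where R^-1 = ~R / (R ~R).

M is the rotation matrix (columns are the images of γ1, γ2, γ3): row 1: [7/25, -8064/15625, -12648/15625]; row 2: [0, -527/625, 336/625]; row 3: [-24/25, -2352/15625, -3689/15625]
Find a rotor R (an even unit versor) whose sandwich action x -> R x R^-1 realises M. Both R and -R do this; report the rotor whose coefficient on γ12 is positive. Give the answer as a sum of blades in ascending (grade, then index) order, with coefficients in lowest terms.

Method: write R = a + b12*γ12 + b13*γ13 + b23*γ23 with a^2 + b12^2 + b13^2 + b23^2 = 1 (so R^-1 = ~R). Expanding the columns R e_j ~R gives tr M = 4a^2 - 1 and, from the antisymmetric part, M21 - M12 = -4a*b12, M13 - M31 = 4a*b13, M32 - M23 = -4a*b23.
Here tr M = -12489/15625, so a^2 = (1 + tr M)/4 = 784/15625 and a = ±28/125. Taking a = 28/125: M21 - M12 = 8064/15625, M13 - M31 = 2352/15625, M32 - M23 = -10752/15625, giving b12 = -72/125, b13 = 21/125, b23 = 96/125, i.e. R = 28/125 - 72/125*γ12 + 21/125*γ13 + 96/125*γ23.
Its γ12 coefficient is negative, so report the other preimage -R.
Answer: -28/125 + 72/125*γ12 - 21/125*γ13 - 96/125*γ23. Uniqueness: Spin(3) -> SO(3) maps R and -R to the same rotation of trace -12489/15625; fixing the sign of the γ12 coefficient removes the ambiguity.


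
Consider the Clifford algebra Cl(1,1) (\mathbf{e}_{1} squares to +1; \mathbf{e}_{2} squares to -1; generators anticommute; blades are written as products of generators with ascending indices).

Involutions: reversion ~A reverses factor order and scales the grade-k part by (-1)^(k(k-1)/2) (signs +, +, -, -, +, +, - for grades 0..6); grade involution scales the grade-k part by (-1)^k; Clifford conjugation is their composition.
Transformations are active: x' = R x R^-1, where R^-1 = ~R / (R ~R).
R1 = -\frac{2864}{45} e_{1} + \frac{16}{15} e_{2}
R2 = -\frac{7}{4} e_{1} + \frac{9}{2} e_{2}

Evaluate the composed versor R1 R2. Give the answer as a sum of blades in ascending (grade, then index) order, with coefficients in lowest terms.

Distribute over the terms of R1 (each basis-blade product reordered to ascending indices, repeated generators contracted through their squares):
(-\frac{2864}{45} e_{1}) R2 = \frac{5012}{45} - \frac{1432}{5} e_{1} e_{2}
(\frac{16}{15} e_{2}) R2 = -\frac{24}{5} + \frac{28}{15} e_{1} e_{2}
Summing the partial products and collecting blades:
Answer: \frac{4796}{45} - \frac{4268}{15} e_{1} e_{2}


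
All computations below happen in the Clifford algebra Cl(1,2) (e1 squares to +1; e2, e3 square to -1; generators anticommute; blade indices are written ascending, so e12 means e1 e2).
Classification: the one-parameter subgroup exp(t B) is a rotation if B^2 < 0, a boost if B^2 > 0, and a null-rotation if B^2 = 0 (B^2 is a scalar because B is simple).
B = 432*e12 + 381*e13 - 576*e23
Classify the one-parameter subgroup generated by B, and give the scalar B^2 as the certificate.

B^2 term by term: the squares give (432)^2*(e12)^2 + (381)^2*(e13)^2 + (-576)^2*(e23)^2 = 186624*(+1) + 145161*(+1) + 331776*(-1) = 9 (each basis 2-blade squares to minus the product of its generators' squares); cross terms between blades sharing an index anticommute and cancel. So B^2 = 9.
Answer: boost, certificate B^2 = 9. The invariant at work: B^2 = 9 is unchanged by conjugation, hence its sign classifies the subgroup whatever basis B is written in.


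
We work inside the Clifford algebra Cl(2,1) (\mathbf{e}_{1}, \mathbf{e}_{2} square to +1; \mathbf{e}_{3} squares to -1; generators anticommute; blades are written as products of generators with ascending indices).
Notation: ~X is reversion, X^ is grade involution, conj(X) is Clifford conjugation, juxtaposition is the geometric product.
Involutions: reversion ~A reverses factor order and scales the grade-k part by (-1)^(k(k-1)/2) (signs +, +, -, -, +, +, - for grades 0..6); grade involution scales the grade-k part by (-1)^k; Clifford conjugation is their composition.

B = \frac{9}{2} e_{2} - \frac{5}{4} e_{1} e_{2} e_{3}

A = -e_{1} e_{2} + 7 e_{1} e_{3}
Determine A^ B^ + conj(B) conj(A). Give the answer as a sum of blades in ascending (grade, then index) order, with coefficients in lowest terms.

first term: \frac{9}{2} e_{1} - \frac{35}{4} e_{2} + \frac{5}{4} e_{3} + \frac{63}{2} e_{1} e_{2} e_{3}
second term: \frac{9}{2} e_{1} - \frac{35}{4} e_{2} + \frac{5}{4} e_{3} - \frac{63}{2} e_{1} e_{2} e_{3}
Answer: 9 e_{1} - \frac{35}{2} e_{2} + \frac{5}{2} e_{3}


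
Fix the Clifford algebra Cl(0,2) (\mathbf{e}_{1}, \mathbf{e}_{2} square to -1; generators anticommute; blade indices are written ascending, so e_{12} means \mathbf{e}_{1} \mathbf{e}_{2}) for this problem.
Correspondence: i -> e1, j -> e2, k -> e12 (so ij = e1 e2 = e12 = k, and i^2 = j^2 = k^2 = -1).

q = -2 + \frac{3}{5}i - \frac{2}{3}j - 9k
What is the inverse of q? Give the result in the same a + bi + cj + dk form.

In blades: q = -2 + \frac{3}{5} e_{1} - \frac{2}{3} e_{2} - 9 e_{12}.
With qbar = -2 - \frac{3}{5} e_{1} + \frac{2}{3} e_{2} + 9 e_{12} (scalar fixed, mapped units negated), q qbar = \frac{19306}{225} (the sum of squared coefficients), so q^-1 = qbar / (\frac{19306}{225}) = -\frac{225}{9653} - \frac{135}{19306} e_{1} + \frac{75}{9653} e_{2} + \frac{2025}{19306} e_{12}; translating back:
Answer: -\frac{225}{9653} - \frac{135}{19306}i + \frac{75}{9653}j + \frac{2025}{19306}k


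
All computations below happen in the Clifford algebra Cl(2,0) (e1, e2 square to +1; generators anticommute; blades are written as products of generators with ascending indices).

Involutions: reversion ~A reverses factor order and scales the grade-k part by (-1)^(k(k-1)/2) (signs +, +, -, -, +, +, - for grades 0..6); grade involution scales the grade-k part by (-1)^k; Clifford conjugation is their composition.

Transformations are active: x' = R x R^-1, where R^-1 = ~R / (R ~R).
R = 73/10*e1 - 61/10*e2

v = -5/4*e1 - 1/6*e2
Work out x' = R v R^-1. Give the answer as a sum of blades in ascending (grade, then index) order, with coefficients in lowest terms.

~R = 73/10*e1 - 61/10*e2, and R ~R = 181/2, so R^-1 = ~R / (181/2).
R v = -973/120 - 1061/120*e1 e2
Answer: -1577/27150*e1 + 22801/18100*e2


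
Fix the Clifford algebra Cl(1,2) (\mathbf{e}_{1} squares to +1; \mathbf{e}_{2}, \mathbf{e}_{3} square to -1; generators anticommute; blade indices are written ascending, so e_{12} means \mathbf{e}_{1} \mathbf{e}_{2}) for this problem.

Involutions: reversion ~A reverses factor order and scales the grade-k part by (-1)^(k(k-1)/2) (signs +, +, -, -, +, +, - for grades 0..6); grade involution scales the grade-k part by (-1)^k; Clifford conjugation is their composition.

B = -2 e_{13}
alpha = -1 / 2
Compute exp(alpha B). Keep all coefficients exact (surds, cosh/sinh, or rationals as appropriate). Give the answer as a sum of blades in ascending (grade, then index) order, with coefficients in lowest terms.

B^2 = (-2)^2*(e_{13})^2 = 4*(+1) = 4 (a basis 2-blade squares to minus the product of its generators' squares).
B^2 = 4 — since the square is positive, the closed form is hyperbolic: l = 2, alpha*l = -1, so exp(alpha B) = cosh(-1) + (sinh(-1)/2)*B = \cosh{\left(1 \right)} + (- \frac{\sinh{\left(1 \right)}}{2})*B.
Answer: \cosh{\left(1 \right)} + \sinh{\left(1 \right)} e_{13}


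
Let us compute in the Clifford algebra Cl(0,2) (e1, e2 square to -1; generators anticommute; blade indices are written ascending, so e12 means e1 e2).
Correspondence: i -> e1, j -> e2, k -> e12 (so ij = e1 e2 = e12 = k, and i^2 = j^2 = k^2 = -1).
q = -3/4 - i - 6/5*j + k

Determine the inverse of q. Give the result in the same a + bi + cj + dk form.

In blades: q = -3/4 - e1 - 6/5*e2 + e12.
With qbar = -3/4 + e1 + 6/5*e2 - e12 (scalar fixed, mapped units negated), q qbar = 1601/400 (the sum of squared coefficients), so q^-1 = qbar / (1601/400) = -300/1601 + 400/1601*e1 + 480/1601*e2 - 400/1601*e12; translating back:
Answer: -300/1601 + 400/1601*i + 480/1601*j - 400/1601*k


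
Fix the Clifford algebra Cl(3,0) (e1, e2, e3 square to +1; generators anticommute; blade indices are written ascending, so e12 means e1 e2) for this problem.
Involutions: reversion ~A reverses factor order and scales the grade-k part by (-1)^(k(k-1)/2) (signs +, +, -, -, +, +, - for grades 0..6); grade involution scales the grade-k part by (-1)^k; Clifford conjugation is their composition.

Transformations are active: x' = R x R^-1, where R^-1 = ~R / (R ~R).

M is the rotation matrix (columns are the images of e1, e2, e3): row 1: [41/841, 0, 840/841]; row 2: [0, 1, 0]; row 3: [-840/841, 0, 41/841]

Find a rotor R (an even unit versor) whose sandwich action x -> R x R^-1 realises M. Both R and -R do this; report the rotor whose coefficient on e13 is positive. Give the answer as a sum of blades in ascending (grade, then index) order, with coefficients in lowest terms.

Method: write R = a + b12*e12 + b13*e13 + b23*e23 with a^2 + b12^2 + b13^2 + b23^2 = 1 (so R^-1 = ~R). Expanding the columns R e_j ~R gives tr M = 4a^2 - 1 and, from the antisymmetric part, M21 - M12 = -4a*b12, M13 - M31 = 4a*b13, M32 - M23 = -4a*b23.
Here tr M = 923/841, so a^2 = (1 + tr M)/4 = 441/841 and a = ±21/29. Taking a = 21/29: M21 - M12 = 0, M13 - M31 = 1680/841, M32 - M23 = 0, giving b12 = 0, b13 = 20/29, b23 = 0, i.e. R = 21/29 + 20/29*e13.
Its e13 coefficient is already positive.
Answer: 21/29 + 20/29*e13. Why the constraint matters: R and -R act identically through the sandwich — M has trace 923/841 either way — so only the sign condition on e13 picks one of the two preimages.


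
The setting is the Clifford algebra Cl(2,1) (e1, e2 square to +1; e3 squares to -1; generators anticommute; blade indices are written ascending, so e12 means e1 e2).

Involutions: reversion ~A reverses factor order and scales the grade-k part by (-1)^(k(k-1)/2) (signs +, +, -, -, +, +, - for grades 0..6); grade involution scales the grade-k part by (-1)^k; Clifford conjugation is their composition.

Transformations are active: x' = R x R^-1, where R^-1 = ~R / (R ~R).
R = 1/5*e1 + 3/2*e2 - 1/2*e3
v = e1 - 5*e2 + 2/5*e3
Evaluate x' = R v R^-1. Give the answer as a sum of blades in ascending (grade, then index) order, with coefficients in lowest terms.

~R = 1/5*e1 + 3/2*e2 - 1/2*e3, and R ~R = 51/25, so R^-1 = ~R / (51/25).
R v = -71/10 - 5/2*e12 + 29/50*e13 - 19/10*e23
Answer: -122/51*e1 - 185/34*e2 + 1571/510*e3


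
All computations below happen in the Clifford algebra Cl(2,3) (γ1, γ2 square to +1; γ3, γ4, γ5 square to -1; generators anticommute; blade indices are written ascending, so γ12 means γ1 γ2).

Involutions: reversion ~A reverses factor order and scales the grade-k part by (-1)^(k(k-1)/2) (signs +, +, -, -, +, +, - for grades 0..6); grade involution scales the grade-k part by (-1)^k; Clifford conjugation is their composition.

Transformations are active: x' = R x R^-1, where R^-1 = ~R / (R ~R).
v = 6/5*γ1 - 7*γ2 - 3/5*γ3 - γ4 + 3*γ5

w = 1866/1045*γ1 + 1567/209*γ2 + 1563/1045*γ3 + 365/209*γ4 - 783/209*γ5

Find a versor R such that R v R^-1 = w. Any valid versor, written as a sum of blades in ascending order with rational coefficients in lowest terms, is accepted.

Equal squares first: v^2 = w^2 = 1002/25. Then v + w = 624/209*γ1 + 104/209*γ2 + 936/1045*γ3 + 156/209*γ4 - 156/209*γ5 is a versor taking v to w, provided it is invertible.
Answer: 624/209*γ1 + 104/209*γ2 + 936/1045*γ3 + 156/209*γ4 - 156/209*γ5


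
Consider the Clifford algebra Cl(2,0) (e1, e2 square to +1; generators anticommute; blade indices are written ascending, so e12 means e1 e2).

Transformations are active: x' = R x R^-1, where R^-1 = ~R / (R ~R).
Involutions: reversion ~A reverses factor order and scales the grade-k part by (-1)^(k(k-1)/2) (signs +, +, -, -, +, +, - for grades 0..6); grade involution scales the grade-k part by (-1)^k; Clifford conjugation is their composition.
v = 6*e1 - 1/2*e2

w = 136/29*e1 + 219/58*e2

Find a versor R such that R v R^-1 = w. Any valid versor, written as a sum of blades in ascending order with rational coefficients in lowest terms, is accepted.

Equal squares first: v^2 = w^2 = 145/4. Then v + w = 310/29*e1 + 95/29*e2 is a versor taking v to w, provided it is invertible.
Answer: 310/29*e1 + 95/29*e2


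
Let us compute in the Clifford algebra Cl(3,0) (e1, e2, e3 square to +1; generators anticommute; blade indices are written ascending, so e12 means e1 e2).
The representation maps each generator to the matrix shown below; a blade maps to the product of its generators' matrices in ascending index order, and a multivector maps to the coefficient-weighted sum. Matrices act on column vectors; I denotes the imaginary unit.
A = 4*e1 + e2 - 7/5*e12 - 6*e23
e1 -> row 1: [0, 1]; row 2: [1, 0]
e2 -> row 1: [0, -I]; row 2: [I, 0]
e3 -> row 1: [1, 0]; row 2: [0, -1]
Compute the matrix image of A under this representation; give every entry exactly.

Bivector images (products of the table entries): rho(e12) = rho(e1)rho(e2) = row 1: [I, 0]; row 2: [0, -I]; rho(e23) = rho(e2)rho(e3) = row 1: [0, I]; row 2: [I, 0].
M = (4)*rho(e1) + (1)*rho(e2) + (-7/5)*rho(e12) + (-6)*rho(e23), summed entrywise:
Answer: row 1: [-7*I/5, 4 - 7*I]; row 2: [4 - 5*I, 7*I/5]


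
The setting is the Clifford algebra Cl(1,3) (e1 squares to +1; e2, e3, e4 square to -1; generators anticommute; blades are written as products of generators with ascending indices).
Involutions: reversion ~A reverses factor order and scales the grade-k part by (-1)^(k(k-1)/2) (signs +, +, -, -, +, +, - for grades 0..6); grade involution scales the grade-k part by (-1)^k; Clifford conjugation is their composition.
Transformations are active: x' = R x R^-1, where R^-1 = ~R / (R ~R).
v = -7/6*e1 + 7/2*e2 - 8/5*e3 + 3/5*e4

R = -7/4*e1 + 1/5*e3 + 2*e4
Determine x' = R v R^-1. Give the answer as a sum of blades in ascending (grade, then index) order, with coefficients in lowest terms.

~R = -7/4*e1 + 1/5*e3 + 2*e4, and R ~R = -391/400, so R^-1 = ~R / (-391/400).
R v = 697/600 - 49/8*e1 e2 + 91/30*e1 e3 + 77/60*e1 e4 - 7/10*e2 e3 - 7*e2 e4 + 83/25*e3 e4
Answer: 245/46*e1 - 7/2*e2 + 388/345*e3 - 1847/345*e4


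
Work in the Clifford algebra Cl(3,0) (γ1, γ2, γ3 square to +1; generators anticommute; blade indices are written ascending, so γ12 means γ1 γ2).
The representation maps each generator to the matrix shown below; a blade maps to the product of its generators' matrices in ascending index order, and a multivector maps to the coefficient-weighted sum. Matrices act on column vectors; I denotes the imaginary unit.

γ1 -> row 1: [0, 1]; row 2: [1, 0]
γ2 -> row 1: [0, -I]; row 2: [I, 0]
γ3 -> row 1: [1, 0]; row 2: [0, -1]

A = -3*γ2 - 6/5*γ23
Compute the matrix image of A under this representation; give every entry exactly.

Bivector images (products of the table entries): rho(γ23) = rho(γ2)rho(γ3) = row 1: [0, I]; row 2: [I, 0].
M = (-3)*rho(γ2) + (-6/5)*rho(γ23), summed entrywise:
Answer: row 1: [0, 9*I/5]; row 2: [-21*I/5, 0]


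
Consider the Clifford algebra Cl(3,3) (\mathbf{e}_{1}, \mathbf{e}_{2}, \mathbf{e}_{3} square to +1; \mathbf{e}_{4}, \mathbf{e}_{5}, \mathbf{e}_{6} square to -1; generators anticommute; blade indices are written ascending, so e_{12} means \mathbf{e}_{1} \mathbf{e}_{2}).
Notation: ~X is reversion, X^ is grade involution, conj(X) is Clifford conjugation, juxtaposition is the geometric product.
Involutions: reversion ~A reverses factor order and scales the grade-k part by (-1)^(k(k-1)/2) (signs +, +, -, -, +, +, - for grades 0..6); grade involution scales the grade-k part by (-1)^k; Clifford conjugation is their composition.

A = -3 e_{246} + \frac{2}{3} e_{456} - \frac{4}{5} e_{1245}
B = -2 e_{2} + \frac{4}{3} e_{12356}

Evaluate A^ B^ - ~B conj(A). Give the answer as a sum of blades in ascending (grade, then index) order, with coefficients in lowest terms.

first term: 6 e_{46} - \frac{8}{5} e_{145} + \frac{16}{15} e_{346} + \frac{8}{9} e_{1234} + 4 e_{1345} + \frac{4}{3} e_{2456}
second term: 6 e_{46} - \frac{8}{5} e_{145} + \frac{16}{15} e_{346} - \frac{8}{9} e_{1234} - 4 e_{1345} - \frac{4}{3} e_{2456}
Answer: \frac{16}{9} e_{1234} + 8 e_{1345} + \frac{8}{3} e_{2456}


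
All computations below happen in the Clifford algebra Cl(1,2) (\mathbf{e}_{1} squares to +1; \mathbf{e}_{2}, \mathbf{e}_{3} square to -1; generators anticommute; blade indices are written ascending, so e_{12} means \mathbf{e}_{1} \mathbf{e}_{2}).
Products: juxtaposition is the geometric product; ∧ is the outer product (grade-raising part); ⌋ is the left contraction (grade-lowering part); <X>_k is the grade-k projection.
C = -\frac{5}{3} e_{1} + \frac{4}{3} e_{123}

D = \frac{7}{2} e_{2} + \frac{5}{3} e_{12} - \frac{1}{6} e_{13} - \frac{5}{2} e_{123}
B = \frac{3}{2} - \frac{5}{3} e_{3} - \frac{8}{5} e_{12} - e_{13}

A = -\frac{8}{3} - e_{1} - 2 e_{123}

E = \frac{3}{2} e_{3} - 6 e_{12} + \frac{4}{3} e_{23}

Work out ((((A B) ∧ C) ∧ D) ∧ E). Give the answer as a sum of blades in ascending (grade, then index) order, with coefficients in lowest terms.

step 1: -4 - \frac{3}{2} e_{1} - \frac{2}{5} e_{2} + \frac{389}{45} e_{3} + \frac{14}{15} e_{12} + \frac{13}{3} e_{13} - 3 e_{123}
step 2: \frac{20}{3} e_{1} - \frac{2}{3} e_{12} + \frac{389}{27} e_{13} - \frac{16}{3} e_{123}
step 3: \frac{70}{3} e_{12} - \frac{2723}{54} e_{123}
step 4: 35 e_{123}
Answer: 35 e_{123}


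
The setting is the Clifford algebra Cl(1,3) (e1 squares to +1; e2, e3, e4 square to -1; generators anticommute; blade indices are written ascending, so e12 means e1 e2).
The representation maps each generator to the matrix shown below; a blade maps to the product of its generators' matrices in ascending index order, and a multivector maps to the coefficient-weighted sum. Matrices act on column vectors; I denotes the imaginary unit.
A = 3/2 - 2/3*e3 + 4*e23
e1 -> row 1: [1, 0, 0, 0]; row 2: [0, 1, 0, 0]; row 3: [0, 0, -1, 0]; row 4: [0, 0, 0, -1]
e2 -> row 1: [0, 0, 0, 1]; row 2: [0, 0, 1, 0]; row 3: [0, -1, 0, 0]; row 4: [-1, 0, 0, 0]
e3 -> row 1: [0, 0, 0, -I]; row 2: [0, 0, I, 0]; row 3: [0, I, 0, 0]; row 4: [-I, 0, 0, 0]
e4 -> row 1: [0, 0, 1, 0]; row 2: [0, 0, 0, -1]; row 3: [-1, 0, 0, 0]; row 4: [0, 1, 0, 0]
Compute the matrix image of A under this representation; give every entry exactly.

Bivector images (products of the table entries): rho(e23) = rho(e2)rho(e3) = row 1: [-I, 0, 0, 0]; row 2: [0, I, 0, 0]; row 3: [0, 0, -I, 0]; row 4: [0, 0, 0, I].
M = (3/2)*1 + (-2/3)*rho(e3) + (4)*rho(e23), summed entrywise (1 is the identity matrix):
Answer: row 1: [3/2 - 4*I, 0, 0, 2*I/3]; row 2: [0, 3/2 + 4*I, -2*I/3, 0]; row 3: [0, -2*I/3, 3/2 - 4*I, 0]; row 4: [2*I/3, 0, 0, 3/2 + 4*I]


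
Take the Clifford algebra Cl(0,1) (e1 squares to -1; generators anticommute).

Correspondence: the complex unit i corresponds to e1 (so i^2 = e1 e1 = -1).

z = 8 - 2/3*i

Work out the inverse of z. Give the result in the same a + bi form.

In blades: z = 8 - 2/3*e1.
With qbar = 8 + 2/3*e1 (scalar fixed, mapped units negated), z qbar = 580/9 (the sum of squared coefficients), so z^-1 = qbar / (580/9) = 18/145 + 3/290*e1; translating back:
Answer: 18/145 + 3/290*i


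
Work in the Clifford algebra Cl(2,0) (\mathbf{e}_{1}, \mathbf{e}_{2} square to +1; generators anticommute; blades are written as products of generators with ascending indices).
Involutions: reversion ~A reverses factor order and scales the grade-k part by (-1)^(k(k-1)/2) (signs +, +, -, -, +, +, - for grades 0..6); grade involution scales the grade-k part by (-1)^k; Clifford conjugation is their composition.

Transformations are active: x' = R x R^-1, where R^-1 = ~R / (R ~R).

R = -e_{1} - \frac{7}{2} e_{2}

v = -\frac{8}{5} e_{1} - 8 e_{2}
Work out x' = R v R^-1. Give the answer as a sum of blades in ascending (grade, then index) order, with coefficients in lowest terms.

~R = -e_{1} - \frac{7}{2} e_{2}, and R ~R = \frac{53}{4}, so R^-1 = ~R / (\frac{53}{4}).
R v = \frac{148}{5} + \frac{12}{5} e_{1} e_{2}
Answer: -\frac{152}{53} e_{1} - \frac{2024}{265} e_{2}
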